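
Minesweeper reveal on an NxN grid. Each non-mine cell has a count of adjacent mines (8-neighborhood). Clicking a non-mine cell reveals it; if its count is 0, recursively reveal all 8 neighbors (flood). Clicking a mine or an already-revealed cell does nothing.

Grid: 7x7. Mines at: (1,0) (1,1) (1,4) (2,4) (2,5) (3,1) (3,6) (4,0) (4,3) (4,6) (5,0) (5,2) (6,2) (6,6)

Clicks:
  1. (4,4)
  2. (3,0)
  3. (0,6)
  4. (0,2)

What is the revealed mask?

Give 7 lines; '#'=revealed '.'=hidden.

Click 1 (4,4) count=1: revealed 1 new [(4,4)] -> total=1
Click 2 (3,0) count=2: revealed 1 new [(3,0)] -> total=2
Click 3 (0,6) count=0: revealed 4 new [(0,5) (0,6) (1,5) (1,6)] -> total=6
Click 4 (0,2) count=1: revealed 1 new [(0,2)] -> total=7

Answer: ..#..##
.....##
.......
#......
....#..
.......
.......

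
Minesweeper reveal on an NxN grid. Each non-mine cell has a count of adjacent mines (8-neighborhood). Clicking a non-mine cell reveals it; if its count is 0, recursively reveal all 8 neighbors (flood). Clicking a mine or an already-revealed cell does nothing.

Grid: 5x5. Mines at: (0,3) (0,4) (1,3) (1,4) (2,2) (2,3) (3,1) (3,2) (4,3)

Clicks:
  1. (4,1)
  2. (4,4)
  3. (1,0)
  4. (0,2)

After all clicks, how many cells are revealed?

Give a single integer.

Answer: 10

Derivation:
Click 1 (4,1) count=2: revealed 1 new [(4,1)] -> total=1
Click 2 (4,4) count=1: revealed 1 new [(4,4)] -> total=2
Click 3 (1,0) count=0: revealed 8 new [(0,0) (0,1) (0,2) (1,0) (1,1) (1,2) (2,0) (2,1)] -> total=10
Click 4 (0,2) count=2: revealed 0 new [(none)] -> total=10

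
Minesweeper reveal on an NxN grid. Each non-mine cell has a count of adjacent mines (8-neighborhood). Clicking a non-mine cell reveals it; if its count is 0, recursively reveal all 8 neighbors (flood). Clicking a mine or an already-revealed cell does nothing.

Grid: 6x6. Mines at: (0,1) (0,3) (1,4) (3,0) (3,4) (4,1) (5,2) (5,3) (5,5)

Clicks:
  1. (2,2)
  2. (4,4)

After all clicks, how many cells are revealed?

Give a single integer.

Answer: 10

Derivation:
Click 1 (2,2) count=0: revealed 9 new [(1,1) (1,2) (1,3) (2,1) (2,2) (2,3) (3,1) (3,2) (3,3)] -> total=9
Click 2 (4,4) count=3: revealed 1 new [(4,4)] -> total=10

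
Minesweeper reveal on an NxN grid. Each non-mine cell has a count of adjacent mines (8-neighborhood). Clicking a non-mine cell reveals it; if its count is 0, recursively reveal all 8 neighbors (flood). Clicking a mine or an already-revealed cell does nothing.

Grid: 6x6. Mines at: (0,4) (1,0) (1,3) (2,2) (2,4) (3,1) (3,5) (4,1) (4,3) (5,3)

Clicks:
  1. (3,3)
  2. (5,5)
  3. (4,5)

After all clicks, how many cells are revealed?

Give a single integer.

Click 1 (3,3) count=3: revealed 1 new [(3,3)] -> total=1
Click 2 (5,5) count=0: revealed 4 new [(4,4) (4,5) (5,4) (5,5)] -> total=5
Click 3 (4,5) count=1: revealed 0 new [(none)] -> total=5

Answer: 5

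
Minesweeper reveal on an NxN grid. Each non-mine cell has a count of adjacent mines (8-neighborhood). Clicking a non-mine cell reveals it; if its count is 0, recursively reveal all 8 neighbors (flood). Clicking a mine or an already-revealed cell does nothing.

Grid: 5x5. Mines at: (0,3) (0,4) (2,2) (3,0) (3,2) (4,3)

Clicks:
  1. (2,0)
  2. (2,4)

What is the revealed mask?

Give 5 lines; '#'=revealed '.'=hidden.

Click 1 (2,0) count=1: revealed 1 new [(2,0)] -> total=1
Click 2 (2,4) count=0: revealed 6 new [(1,3) (1,4) (2,3) (2,4) (3,3) (3,4)] -> total=7

Answer: .....
...##
#..##
...##
.....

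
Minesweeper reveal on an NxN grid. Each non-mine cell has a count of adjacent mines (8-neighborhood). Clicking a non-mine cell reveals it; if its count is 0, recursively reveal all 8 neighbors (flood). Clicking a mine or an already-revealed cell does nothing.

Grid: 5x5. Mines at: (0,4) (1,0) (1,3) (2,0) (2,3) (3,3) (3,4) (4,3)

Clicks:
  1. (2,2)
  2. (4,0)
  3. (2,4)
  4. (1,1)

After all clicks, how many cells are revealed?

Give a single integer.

Click 1 (2,2) count=3: revealed 1 new [(2,2)] -> total=1
Click 2 (4,0) count=0: revealed 6 new [(3,0) (3,1) (3,2) (4,0) (4,1) (4,2)] -> total=7
Click 3 (2,4) count=4: revealed 1 new [(2,4)] -> total=8
Click 4 (1,1) count=2: revealed 1 new [(1,1)] -> total=9

Answer: 9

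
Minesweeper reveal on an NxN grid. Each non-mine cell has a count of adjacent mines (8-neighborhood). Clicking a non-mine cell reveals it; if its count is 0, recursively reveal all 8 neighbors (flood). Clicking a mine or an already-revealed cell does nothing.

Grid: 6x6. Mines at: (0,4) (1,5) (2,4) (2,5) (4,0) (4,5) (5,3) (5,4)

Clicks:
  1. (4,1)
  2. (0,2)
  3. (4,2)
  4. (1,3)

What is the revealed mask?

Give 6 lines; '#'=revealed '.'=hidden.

Answer: ####..
####..
####..
####..
.###..
......

Derivation:
Click 1 (4,1) count=1: revealed 1 new [(4,1)] -> total=1
Click 2 (0,2) count=0: revealed 18 new [(0,0) (0,1) (0,2) (0,3) (1,0) (1,1) (1,2) (1,3) (2,0) (2,1) (2,2) (2,3) (3,0) (3,1) (3,2) (3,3) (4,2) (4,3)] -> total=19
Click 3 (4,2) count=1: revealed 0 new [(none)] -> total=19
Click 4 (1,3) count=2: revealed 0 new [(none)] -> total=19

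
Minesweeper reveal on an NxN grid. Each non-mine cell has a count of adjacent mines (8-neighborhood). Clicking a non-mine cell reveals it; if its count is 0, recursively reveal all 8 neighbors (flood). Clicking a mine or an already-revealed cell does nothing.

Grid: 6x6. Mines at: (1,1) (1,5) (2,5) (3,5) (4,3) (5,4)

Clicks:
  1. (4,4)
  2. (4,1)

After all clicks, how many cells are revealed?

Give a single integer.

Answer: 13

Derivation:
Click 1 (4,4) count=3: revealed 1 new [(4,4)] -> total=1
Click 2 (4,1) count=0: revealed 12 new [(2,0) (2,1) (2,2) (3,0) (3,1) (3,2) (4,0) (4,1) (4,2) (5,0) (5,1) (5,2)] -> total=13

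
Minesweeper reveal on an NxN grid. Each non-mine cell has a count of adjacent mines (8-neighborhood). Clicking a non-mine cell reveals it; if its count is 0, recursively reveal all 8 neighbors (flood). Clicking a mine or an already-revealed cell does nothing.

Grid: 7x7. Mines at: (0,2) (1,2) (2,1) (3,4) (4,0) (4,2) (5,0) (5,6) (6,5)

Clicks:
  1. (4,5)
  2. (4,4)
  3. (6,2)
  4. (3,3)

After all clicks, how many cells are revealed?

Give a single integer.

Answer: 11

Derivation:
Click 1 (4,5) count=2: revealed 1 new [(4,5)] -> total=1
Click 2 (4,4) count=1: revealed 1 new [(4,4)] -> total=2
Click 3 (6,2) count=0: revealed 8 new [(5,1) (5,2) (5,3) (5,4) (6,1) (6,2) (6,3) (6,4)] -> total=10
Click 4 (3,3) count=2: revealed 1 new [(3,3)] -> total=11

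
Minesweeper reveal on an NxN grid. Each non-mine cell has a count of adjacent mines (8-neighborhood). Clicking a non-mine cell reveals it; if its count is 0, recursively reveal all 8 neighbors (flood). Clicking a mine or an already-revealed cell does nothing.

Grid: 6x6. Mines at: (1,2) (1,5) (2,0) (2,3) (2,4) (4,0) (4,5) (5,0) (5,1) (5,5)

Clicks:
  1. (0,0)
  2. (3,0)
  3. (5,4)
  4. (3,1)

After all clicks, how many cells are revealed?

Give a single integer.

Answer: 7

Derivation:
Click 1 (0,0) count=0: revealed 4 new [(0,0) (0,1) (1,0) (1,1)] -> total=4
Click 2 (3,0) count=2: revealed 1 new [(3,0)] -> total=5
Click 3 (5,4) count=2: revealed 1 new [(5,4)] -> total=6
Click 4 (3,1) count=2: revealed 1 new [(3,1)] -> total=7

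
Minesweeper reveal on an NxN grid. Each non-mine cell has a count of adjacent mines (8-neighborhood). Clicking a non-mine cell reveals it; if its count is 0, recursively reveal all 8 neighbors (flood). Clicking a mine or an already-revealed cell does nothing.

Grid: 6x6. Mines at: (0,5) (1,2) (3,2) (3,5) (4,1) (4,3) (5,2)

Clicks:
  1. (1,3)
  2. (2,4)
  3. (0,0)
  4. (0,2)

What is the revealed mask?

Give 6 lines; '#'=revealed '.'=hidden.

Answer: ###...
##.#..
##..#.
##....
......
......

Derivation:
Click 1 (1,3) count=1: revealed 1 new [(1,3)] -> total=1
Click 2 (2,4) count=1: revealed 1 new [(2,4)] -> total=2
Click 3 (0,0) count=0: revealed 8 new [(0,0) (0,1) (1,0) (1,1) (2,0) (2,1) (3,0) (3,1)] -> total=10
Click 4 (0,2) count=1: revealed 1 new [(0,2)] -> total=11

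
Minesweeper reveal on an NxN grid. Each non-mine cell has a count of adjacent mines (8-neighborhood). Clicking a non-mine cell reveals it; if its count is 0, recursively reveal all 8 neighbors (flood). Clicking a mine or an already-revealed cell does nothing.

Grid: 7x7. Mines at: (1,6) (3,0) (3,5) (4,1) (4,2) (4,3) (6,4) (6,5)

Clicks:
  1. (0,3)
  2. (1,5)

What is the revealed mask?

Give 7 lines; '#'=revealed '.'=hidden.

Click 1 (0,3) count=0: revealed 22 new [(0,0) (0,1) (0,2) (0,3) (0,4) (0,5) (1,0) (1,1) (1,2) (1,3) (1,4) (1,5) (2,0) (2,1) (2,2) (2,3) (2,4) (2,5) (3,1) (3,2) (3,3) (3,4)] -> total=22
Click 2 (1,5) count=1: revealed 0 new [(none)] -> total=22

Answer: ######.
######.
######.
.####..
.......
.......
.......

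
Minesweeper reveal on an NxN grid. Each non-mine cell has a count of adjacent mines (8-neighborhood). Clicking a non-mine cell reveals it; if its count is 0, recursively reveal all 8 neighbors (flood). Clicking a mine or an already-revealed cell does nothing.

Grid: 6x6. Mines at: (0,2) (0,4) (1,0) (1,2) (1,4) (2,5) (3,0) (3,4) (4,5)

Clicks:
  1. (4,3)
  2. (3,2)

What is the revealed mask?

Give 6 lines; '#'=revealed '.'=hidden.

Click 1 (4,3) count=1: revealed 1 new [(4,3)] -> total=1
Click 2 (3,2) count=0: revealed 15 new [(2,1) (2,2) (2,3) (3,1) (3,2) (3,3) (4,0) (4,1) (4,2) (4,4) (5,0) (5,1) (5,2) (5,3) (5,4)] -> total=16

Answer: ......
......
.###..
.###..
#####.
#####.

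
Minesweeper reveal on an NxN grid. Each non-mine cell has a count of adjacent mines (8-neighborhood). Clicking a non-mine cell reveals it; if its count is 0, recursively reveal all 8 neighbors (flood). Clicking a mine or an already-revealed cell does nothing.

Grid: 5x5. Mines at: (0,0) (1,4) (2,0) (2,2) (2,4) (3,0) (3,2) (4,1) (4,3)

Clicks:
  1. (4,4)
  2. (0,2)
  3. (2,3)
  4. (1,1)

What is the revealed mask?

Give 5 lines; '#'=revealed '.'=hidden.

Answer: .###.
.###.
...#.
.....
....#

Derivation:
Click 1 (4,4) count=1: revealed 1 new [(4,4)] -> total=1
Click 2 (0,2) count=0: revealed 6 new [(0,1) (0,2) (0,3) (1,1) (1,2) (1,3)] -> total=7
Click 3 (2,3) count=4: revealed 1 new [(2,3)] -> total=8
Click 4 (1,1) count=3: revealed 0 new [(none)] -> total=8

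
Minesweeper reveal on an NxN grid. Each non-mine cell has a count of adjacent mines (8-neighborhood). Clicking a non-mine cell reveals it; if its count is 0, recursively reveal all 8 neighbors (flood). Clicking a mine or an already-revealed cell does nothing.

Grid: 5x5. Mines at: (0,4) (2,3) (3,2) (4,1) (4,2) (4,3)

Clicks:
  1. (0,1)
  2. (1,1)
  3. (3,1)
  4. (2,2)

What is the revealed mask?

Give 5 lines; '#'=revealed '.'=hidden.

Click 1 (0,1) count=0: revealed 13 new [(0,0) (0,1) (0,2) (0,3) (1,0) (1,1) (1,2) (1,3) (2,0) (2,1) (2,2) (3,0) (3,1)] -> total=13
Click 2 (1,1) count=0: revealed 0 new [(none)] -> total=13
Click 3 (3,1) count=3: revealed 0 new [(none)] -> total=13
Click 4 (2,2) count=2: revealed 0 new [(none)] -> total=13

Answer: ####.
####.
###..
##...
.....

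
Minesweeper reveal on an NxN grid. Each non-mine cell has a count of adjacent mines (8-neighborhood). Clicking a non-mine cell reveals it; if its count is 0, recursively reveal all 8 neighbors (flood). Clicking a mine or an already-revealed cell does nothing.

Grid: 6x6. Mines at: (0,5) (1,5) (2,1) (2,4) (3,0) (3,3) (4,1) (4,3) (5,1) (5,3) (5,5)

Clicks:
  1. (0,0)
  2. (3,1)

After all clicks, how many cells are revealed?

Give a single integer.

Answer: 11

Derivation:
Click 1 (0,0) count=0: revealed 10 new [(0,0) (0,1) (0,2) (0,3) (0,4) (1,0) (1,1) (1,2) (1,3) (1,4)] -> total=10
Click 2 (3,1) count=3: revealed 1 new [(3,1)] -> total=11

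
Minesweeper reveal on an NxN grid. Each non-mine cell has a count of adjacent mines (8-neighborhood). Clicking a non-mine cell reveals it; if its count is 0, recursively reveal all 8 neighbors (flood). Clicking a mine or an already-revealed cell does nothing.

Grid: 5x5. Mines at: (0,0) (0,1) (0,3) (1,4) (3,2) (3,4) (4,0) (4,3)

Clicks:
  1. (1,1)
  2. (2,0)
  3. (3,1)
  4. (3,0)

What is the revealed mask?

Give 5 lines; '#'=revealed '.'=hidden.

Click 1 (1,1) count=2: revealed 1 new [(1,1)] -> total=1
Click 2 (2,0) count=0: revealed 5 new [(1,0) (2,0) (2,1) (3,0) (3,1)] -> total=6
Click 3 (3,1) count=2: revealed 0 new [(none)] -> total=6
Click 4 (3,0) count=1: revealed 0 new [(none)] -> total=6

Answer: .....
##...
##...
##...
.....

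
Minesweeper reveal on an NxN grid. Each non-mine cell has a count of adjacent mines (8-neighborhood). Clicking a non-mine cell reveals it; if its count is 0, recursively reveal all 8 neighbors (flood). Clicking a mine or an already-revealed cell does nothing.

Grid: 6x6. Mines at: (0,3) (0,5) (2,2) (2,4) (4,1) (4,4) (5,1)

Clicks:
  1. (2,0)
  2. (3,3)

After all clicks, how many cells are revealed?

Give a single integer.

Click 1 (2,0) count=0: revealed 10 new [(0,0) (0,1) (0,2) (1,0) (1,1) (1,2) (2,0) (2,1) (3,0) (3,1)] -> total=10
Click 2 (3,3) count=3: revealed 1 new [(3,3)] -> total=11

Answer: 11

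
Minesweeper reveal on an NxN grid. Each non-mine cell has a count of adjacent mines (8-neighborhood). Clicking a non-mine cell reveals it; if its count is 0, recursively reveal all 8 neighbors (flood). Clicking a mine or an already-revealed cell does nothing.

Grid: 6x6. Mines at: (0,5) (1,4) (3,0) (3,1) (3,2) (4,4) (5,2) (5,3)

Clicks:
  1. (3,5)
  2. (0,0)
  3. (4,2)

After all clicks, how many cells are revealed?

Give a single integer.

Answer: 14

Derivation:
Click 1 (3,5) count=1: revealed 1 new [(3,5)] -> total=1
Click 2 (0,0) count=0: revealed 12 new [(0,0) (0,1) (0,2) (0,3) (1,0) (1,1) (1,2) (1,3) (2,0) (2,1) (2,2) (2,3)] -> total=13
Click 3 (4,2) count=4: revealed 1 new [(4,2)] -> total=14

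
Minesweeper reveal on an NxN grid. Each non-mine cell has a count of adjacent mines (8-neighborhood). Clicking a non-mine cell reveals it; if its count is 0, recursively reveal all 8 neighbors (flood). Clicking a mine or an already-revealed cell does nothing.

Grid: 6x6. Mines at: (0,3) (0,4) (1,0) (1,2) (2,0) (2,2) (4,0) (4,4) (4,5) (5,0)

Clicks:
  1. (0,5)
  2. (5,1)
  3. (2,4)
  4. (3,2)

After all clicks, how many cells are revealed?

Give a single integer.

Click 1 (0,5) count=1: revealed 1 new [(0,5)] -> total=1
Click 2 (5,1) count=2: revealed 1 new [(5,1)] -> total=2
Click 3 (2,4) count=0: revealed 9 new [(1,3) (1,4) (1,5) (2,3) (2,4) (2,5) (3,3) (3,4) (3,5)] -> total=11
Click 4 (3,2) count=1: revealed 1 new [(3,2)] -> total=12

Answer: 12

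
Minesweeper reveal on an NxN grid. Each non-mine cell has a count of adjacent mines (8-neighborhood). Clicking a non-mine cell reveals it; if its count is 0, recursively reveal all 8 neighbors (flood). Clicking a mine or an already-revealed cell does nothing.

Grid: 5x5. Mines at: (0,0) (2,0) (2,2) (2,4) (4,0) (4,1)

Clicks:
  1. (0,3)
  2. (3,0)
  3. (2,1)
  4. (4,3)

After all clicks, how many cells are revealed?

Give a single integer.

Answer: 16

Derivation:
Click 1 (0,3) count=0: revealed 8 new [(0,1) (0,2) (0,3) (0,4) (1,1) (1,2) (1,3) (1,4)] -> total=8
Click 2 (3,0) count=3: revealed 1 new [(3,0)] -> total=9
Click 3 (2,1) count=2: revealed 1 new [(2,1)] -> total=10
Click 4 (4,3) count=0: revealed 6 new [(3,2) (3,3) (3,4) (4,2) (4,3) (4,4)] -> total=16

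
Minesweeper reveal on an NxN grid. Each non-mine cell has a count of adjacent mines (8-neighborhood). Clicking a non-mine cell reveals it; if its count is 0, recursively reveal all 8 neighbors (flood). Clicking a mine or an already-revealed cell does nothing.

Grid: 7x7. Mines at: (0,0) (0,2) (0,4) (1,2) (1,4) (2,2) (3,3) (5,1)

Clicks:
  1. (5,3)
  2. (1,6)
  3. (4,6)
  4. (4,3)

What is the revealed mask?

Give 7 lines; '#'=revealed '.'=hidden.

Answer: .....##
.....##
....###
....###
..#####
..#####
..#####

Derivation:
Click 1 (5,3) count=0: revealed 25 new [(0,5) (0,6) (1,5) (1,6) (2,4) (2,5) (2,6) (3,4) (3,5) (3,6) (4,2) (4,3) (4,4) (4,5) (4,6) (5,2) (5,3) (5,4) (5,5) (5,6) (6,2) (6,3) (6,4) (6,5) (6,6)] -> total=25
Click 2 (1,6) count=0: revealed 0 new [(none)] -> total=25
Click 3 (4,6) count=0: revealed 0 new [(none)] -> total=25
Click 4 (4,3) count=1: revealed 0 new [(none)] -> total=25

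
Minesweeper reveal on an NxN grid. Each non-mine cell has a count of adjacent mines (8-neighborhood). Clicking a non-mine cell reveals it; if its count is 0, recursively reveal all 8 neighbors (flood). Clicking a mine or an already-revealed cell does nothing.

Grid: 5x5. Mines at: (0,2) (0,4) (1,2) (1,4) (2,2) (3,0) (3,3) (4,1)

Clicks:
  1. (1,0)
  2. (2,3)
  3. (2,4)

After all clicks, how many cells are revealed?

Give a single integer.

Answer: 8

Derivation:
Click 1 (1,0) count=0: revealed 6 new [(0,0) (0,1) (1,0) (1,1) (2,0) (2,1)] -> total=6
Click 2 (2,3) count=4: revealed 1 new [(2,3)] -> total=7
Click 3 (2,4) count=2: revealed 1 new [(2,4)] -> total=8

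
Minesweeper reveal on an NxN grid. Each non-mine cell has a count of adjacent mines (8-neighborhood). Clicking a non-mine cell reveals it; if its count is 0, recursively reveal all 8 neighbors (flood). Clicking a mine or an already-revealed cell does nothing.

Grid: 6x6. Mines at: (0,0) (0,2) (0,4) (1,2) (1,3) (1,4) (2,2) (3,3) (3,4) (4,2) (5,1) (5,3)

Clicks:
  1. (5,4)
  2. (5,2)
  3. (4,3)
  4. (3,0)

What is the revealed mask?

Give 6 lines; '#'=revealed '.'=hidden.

Click 1 (5,4) count=1: revealed 1 new [(5,4)] -> total=1
Click 2 (5,2) count=3: revealed 1 new [(5,2)] -> total=2
Click 3 (4,3) count=4: revealed 1 new [(4,3)] -> total=3
Click 4 (3,0) count=0: revealed 8 new [(1,0) (1,1) (2,0) (2,1) (3,0) (3,1) (4,0) (4,1)] -> total=11

Answer: ......
##....
##....
##....
##.#..
..#.#.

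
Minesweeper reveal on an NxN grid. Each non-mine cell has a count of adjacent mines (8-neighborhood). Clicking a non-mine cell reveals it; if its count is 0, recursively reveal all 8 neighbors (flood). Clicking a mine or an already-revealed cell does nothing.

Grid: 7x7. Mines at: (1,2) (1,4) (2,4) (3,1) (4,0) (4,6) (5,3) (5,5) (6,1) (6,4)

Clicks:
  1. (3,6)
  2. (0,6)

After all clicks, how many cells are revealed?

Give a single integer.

Click 1 (3,6) count=1: revealed 1 new [(3,6)] -> total=1
Click 2 (0,6) count=0: revealed 7 new [(0,5) (0,6) (1,5) (1,6) (2,5) (2,6) (3,5)] -> total=8

Answer: 8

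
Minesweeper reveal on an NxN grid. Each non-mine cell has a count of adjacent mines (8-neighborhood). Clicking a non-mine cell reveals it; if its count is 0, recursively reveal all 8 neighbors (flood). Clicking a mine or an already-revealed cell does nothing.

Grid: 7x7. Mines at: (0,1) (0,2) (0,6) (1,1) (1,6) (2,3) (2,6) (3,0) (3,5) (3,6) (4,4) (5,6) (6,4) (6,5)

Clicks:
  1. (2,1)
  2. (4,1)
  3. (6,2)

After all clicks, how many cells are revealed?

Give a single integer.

Click 1 (2,1) count=2: revealed 1 new [(2,1)] -> total=1
Click 2 (4,1) count=1: revealed 1 new [(4,1)] -> total=2
Click 3 (6,2) count=0: revealed 14 new [(3,1) (3,2) (3,3) (4,0) (4,2) (4,3) (5,0) (5,1) (5,2) (5,3) (6,0) (6,1) (6,2) (6,3)] -> total=16

Answer: 16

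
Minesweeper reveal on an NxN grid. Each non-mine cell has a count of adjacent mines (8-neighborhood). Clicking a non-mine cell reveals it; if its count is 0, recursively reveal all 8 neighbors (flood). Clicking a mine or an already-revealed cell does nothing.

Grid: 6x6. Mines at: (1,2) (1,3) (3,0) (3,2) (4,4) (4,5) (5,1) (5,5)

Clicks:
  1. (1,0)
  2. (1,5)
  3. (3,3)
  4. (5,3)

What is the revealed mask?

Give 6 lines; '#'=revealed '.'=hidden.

Click 1 (1,0) count=0: revealed 6 new [(0,0) (0,1) (1,0) (1,1) (2,0) (2,1)] -> total=6
Click 2 (1,5) count=0: revealed 8 new [(0,4) (0,5) (1,4) (1,5) (2,4) (2,5) (3,4) (3,5)] -> total=14
Click 3 (3,3) count=2: revealed 1 new [(3,3)] -> total=15
Click 4 (5,3) count=1: revealed 1 new [(5,3)] -> total=16

Answer: ##..##
##..##
##..##
...###
......
...#..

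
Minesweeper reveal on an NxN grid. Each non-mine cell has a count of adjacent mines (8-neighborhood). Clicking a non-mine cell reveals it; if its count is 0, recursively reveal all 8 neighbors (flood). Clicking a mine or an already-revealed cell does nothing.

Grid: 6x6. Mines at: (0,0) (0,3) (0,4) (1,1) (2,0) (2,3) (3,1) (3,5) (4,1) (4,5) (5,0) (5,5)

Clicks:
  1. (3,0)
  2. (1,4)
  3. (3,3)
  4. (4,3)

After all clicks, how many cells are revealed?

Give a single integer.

Click 1 (3,0) count=3: revealed 1 new [(3,0)] -> total=1
Click 2 (1,4) count=3: revealed 1 new [(1,4)] -> total=2
Click 3 (3,3) count=1: revealed 1 new [(3,3)] -> total=3
Click 4 (4,3) count=0: revealed 8 new [(3,2) (3,4) (4,2) (4,3) (4,4) (5,2) (5,3) (5,4)] -> total=11

Answer: 11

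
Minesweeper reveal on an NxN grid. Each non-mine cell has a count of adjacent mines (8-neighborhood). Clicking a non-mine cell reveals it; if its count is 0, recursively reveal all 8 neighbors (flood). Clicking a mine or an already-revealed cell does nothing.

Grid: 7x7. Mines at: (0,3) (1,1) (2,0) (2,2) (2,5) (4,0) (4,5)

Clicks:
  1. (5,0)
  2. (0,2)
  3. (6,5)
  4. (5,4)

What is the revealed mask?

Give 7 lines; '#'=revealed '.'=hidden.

Answer: ..#....
.......
.......
.####..
.####..
#######
#######

Derivation:
Click 1 (5,0) count=1: revealed 1 new [(5,0)] -> total=1
Click 2 (0,2) count=2: revealed 1 new [(0,2)] -> total=2
Click 3 (6,5) count=0: revealed 21 new [(3,1) (3,2) (3,3) (3,4) (4,1) (4,2) (4,3) (4,4) (5,1) (5,2) (5,3) (5,4) (5,5) (5,6) (6,0) (6,1) (6,2) (6,3) (6,4) (6,5) (6,6)] -> total=23
Click 4 (5,4) count=1: revealed 0 new [(none)] -> total=23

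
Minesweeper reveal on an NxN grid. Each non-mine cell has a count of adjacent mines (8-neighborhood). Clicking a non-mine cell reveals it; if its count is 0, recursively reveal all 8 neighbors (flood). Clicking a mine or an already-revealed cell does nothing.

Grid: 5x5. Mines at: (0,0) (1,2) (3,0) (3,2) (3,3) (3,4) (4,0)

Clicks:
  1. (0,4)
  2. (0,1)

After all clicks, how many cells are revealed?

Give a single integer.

Click 1 (0,4) count=0: revealed 6 new [(0,3) (0,4) (1,3) (1,4) (2,3) (2,4)] -> total=6
Click 2 (0,1) count=2: revealed 1 new [(0,1)] -> total=7

Answer: 7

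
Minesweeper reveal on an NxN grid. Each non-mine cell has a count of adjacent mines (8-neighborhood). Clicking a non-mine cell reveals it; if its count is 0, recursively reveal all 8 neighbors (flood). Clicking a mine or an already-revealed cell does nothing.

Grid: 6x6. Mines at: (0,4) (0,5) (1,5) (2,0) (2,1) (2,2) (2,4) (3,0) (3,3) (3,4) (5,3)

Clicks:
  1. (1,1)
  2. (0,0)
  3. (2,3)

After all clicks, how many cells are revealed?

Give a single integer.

Answer: 9

Derivation:
Click 1 (1,1) count=3: revealed 1 new [(1,1)] -> total=1
Click 2 (0,0) count=0: revealed 7 new [(0,0) (0,1) (0,2) (0,3) (1,0) (1,2) (1,3)] -> total=8
Click 3 (2,3) count=4: revealed 1 new [(2,3)] -> total=9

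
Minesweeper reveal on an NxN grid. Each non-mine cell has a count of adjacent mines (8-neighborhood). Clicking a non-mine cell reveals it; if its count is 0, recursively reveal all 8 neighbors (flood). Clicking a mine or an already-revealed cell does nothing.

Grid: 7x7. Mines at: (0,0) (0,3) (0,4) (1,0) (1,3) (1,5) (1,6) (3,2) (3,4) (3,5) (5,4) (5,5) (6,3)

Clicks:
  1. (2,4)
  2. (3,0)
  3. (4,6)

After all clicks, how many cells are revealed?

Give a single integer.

Answer: 15

Derivation:
Click 1 (2,4) count=4: revealed 1 new [(2,4)] -> total=1
Click 2 (3,0) count=0: revealed 13 new [(2,0) (2,1) (3,0) (3,1) (4,0) (4,1) (4,2) (5,0) (5,1) (5,2) (6,0) (6,1) (6,2)] -> total=14
Click 3 (4,6) count=2: revealed 1 new [(4,6)] -> total=15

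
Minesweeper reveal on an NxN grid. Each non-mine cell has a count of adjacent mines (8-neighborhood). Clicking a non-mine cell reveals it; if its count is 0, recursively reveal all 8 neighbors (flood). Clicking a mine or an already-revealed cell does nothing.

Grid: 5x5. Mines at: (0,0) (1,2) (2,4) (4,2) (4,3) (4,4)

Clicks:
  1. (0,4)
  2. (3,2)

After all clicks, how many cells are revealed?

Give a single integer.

Click 1 (0,4) count=0: revealed 4 new [(0,3) (0,4) (1,3) (1,4)] -> total=4
Click 2 (3,2) count=2: revealed 1 new [(3,2)] -> total=5

Answer: 5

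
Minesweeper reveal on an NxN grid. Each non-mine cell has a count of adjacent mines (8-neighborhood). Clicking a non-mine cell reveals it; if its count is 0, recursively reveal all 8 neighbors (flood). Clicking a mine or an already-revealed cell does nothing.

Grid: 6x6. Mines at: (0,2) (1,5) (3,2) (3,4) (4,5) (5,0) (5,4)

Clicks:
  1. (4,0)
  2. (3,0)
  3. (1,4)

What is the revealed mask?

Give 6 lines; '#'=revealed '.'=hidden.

Click 1 (4,0) count=1: revealed 1 new [(4,0)] -> total=1
Click 2 (3,0) count=0: revealed 9 new [(0,0) (0,1) (1,0) (1,1) (2,0) (2,1) (3,0) (3,1) (4,1)] -> total=10
Click 3 (1,4) count=1: revealed 1 new [(1,4)] -> total=11

Answer: ##....
##..#.
##....
##....
##....
......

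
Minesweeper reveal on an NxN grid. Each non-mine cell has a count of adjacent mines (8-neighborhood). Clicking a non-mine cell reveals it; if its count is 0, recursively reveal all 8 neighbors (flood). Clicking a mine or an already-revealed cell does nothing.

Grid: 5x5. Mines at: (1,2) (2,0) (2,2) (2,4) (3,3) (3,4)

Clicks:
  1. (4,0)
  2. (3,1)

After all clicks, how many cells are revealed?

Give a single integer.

Click 1 (4,0) count=0: revealed 6 new [(3,0) (3,1) (3,2) (4,0) (4,1) (4,2)] -> total=6
Click 2 (3,1) count=2: revealed 0 new [(none)] -> total=6

Answer: 6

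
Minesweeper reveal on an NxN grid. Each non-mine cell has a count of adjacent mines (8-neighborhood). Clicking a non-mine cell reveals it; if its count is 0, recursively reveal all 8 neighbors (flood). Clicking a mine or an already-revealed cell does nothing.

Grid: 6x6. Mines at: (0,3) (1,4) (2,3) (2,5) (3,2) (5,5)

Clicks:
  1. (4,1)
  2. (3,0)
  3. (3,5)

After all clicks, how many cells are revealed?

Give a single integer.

Answer: 22

Derivation:
Click 1 (4,1) count=1: revealed 1 new [(4,1)] -> total=1
Click 2 (3,0) count=0: revealed 20 new [(0,0) (0,1) (0,2) (1,0) (1,1) (1,2) (2,0) (2,1) (2,2) (3,0) (3,1) (4,0) (4,2) (4,3) (4,4) (5,0) (5,1) (5,2) (5,3) (5,4)] -> total=21
Click 3 (3,5) count=1: revealed 1 new [(3,5)] -> total=22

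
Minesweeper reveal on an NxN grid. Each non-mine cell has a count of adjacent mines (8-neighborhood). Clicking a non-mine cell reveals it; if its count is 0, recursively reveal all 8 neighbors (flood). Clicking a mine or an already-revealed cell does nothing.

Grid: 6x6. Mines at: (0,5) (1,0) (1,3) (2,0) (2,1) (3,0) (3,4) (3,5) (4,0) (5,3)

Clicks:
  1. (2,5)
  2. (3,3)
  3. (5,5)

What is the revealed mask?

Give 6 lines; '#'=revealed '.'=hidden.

Answer: ......
......
.....#
...#..
....##
....##

Derivation:
Click 1 (2,5) count=2: revealed 1 new [(2,5)] -> total=1
Click 2 (3,3) count=1: revealed 1 new [(3,3)] -> total=2
Click 3 (5,5) count=0: revealed 4 new [(4,4) (4,5) (5,4) (5,5)] -> total=6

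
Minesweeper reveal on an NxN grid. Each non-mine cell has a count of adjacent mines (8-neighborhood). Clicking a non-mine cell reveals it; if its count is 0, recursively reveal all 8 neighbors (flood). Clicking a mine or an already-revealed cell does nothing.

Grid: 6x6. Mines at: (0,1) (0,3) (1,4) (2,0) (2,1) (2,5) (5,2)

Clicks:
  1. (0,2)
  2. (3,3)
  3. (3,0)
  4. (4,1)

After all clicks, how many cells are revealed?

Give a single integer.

Click 1 (0,2) count=2: revealed 1 new [(0,2)] -> total=1
Click 2 (3,3) count=0: revealed 14 new [(2,2) (2,3) (2,4) (3,2) (3,3) (3,4) (3,5) (4,2) (4,3) (4,4) (4,5) (5,3) (5,4) (5,5)] -> total=15
Click 3 (3,0) count=2: revealed 1 new [(3,0)] -> total=16
Click 4 (4,1) count=1: revealed 1 new [(4,1)] -> total=17

Answer: 17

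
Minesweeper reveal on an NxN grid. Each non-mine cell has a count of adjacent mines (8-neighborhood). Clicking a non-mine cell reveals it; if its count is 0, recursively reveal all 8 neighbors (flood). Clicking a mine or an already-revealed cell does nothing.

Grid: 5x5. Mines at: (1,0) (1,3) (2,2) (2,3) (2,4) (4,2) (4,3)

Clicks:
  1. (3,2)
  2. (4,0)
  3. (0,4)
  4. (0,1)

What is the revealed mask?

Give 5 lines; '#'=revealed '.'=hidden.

Click 1 (3,2) count=4: revealed 1 new [(3,2)] -> total=1
Click 2 (4,0) count=0: revealed 6 new [(2,0) (2,1) (3,0) (3,1) (4,0) (4,1)] -> total=7
Click 3 (0,4) count=1: revealed 1 new [(0,4)] -> total=8
Click 4 (0,1) count=1: revealed 1 new [(0,1)] -> total=9

Answer: .#..#
.....
##...
###..
##...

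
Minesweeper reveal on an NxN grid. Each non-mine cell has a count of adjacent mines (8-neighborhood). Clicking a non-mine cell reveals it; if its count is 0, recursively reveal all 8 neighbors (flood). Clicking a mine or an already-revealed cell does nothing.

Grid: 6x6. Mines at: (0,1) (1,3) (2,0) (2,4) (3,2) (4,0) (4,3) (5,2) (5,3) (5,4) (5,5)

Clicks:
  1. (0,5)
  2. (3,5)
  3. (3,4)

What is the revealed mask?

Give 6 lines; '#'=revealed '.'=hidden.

Click 1 (0,5) count=0: revealed 4 new [(0,4) (0,5) (1,4) (1,5)] -> total=4
Click 2 (3,5) count=1: revealed 1 new [(3,5)] -> total=5
Click 3 (3,4) count=2: revealed 1 new [(3,4)] -> total=6

Answer: ....##
....##
......
....##
......
......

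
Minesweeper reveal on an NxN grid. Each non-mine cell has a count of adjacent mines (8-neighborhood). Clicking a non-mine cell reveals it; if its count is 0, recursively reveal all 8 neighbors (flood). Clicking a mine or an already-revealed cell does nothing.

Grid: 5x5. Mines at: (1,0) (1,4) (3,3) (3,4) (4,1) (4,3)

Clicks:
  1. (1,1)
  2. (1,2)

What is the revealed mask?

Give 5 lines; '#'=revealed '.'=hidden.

Answer: .###.
.###.
.###.
.....
.....

Derivation:
Click 1 (1,1) count=1: revealed 1 new [(1,1)] -> total=1
Click 2 (1,2) count=0: revealed 8 new [(0,1) (0,2) (0,3) (1,2) (1,3) (2,1) (2,2) (2,3)] -> total=9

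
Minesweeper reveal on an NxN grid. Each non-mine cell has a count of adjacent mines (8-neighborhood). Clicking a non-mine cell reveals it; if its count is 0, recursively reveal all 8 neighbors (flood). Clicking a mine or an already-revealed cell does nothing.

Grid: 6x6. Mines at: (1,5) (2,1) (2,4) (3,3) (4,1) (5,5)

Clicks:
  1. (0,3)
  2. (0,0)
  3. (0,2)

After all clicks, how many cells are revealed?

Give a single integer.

Click 1 (0,3) count=0: revealed 10 new [(0,0) (0,1) (0,2) (0,3) (0,4) (1,0) (1,1) (1,2) (1,3) (1,4)] -> total=10
Click 2 (0,0) count=0: revealed 0 new [(none)] -> total=10
Click 3 (0,2) count=0: revealed 0 new [(none)] -> total=10

Answer: 10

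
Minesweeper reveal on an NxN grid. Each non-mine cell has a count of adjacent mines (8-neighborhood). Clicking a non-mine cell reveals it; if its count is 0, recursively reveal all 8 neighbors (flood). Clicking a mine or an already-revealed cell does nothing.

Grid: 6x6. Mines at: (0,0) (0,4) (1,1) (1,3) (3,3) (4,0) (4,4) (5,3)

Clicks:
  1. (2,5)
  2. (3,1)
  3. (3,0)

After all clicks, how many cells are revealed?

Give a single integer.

Click 1 (2,5) count=0: revealed 6 new [(1,4) (1,5) (2,4) (2,5) (3,4) (3,5)] -> total=6
Click 2 (3,1) count=1: revealed 1 new [(3,1)] -> total=7
Click 3 (3,0) count=1: revealed 1 new [(3,0)] -> total=8

Answer: 8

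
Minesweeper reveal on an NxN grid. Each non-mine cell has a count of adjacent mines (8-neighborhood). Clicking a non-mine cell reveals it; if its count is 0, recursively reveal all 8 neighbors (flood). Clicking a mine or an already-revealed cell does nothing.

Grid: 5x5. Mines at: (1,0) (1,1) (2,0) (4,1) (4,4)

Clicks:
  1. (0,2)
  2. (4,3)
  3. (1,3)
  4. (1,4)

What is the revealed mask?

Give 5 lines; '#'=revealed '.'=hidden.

Click 1 (0,2) count=1: revealed 1 new [(0,2)] -> total=1
Click 2 (4,3) count=1: revealed 1 new [(4,3)] -> total=2
Click 3 (1,3) count=0: revealed 11 new [(0,3) (0,4) (1,2) (1,3) (1,4) (2,2) (2,3) (2,4) (3,2) (3,3) (3,4)] -> total=13
Click 4 (1,4) count=0: revealed 0 new [(none)] -> total=13

Answer: ..###
..###
..###
..###
...#.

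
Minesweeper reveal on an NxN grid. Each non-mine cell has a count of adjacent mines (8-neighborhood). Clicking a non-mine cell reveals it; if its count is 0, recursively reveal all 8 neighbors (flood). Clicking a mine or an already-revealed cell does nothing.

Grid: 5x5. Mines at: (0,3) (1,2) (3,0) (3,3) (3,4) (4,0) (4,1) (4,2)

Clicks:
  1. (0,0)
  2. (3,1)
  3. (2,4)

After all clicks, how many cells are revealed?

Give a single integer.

Answer: 8

Derivation:
Click 1 (0,0) count=0: revealed 6 new [(0,0) (0,1) (1,0) (1,1) (2,0) (2,1)] -> total=6
Click 2 (3,1) count=4: revealed 1 new [(3,1)] -> total=7
Click 3 (2,4) count=2: revealed 1 new [(2,4)] -> total=8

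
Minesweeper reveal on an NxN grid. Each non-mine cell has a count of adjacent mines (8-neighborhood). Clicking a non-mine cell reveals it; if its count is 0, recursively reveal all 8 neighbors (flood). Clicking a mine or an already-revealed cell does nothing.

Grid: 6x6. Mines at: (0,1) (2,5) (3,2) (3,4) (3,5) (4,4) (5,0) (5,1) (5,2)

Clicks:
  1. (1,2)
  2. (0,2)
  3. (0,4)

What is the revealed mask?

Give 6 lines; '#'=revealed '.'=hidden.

Click 1 (1,2) count=1: revealed 1 new [(1,2)] -> total=1
Click 2 (0,2) count=1: revealed 1 new [(0,2)] -> total=2
Click 3 (0,4) count=0: revealed 9 new [(0,3) (0,4) (0,5) (1,3) (1,4) (1,5) (2,2) (2,3) (2,4)] -> total=11

Answer: ..####
..####
..###.
......
......
......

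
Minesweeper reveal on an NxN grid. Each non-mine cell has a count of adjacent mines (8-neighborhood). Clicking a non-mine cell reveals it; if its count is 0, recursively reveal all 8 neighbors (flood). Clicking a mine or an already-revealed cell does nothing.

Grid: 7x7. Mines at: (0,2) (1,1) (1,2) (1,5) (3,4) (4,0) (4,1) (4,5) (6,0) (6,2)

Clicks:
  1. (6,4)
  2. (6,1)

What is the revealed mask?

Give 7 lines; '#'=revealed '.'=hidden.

Answer: .......
.......
.......
.......
.......
...####
.#.####

Derivation:
Click 1 (6,4) count=0: revealed 8 new [(5,3) (5,4) (5,5) (5,6) (6,3) (6,4) (6,5) (6,6)] -> total=8
Click 2 (6,1) count=2: revealed 1 new [(6,1)] -> total=9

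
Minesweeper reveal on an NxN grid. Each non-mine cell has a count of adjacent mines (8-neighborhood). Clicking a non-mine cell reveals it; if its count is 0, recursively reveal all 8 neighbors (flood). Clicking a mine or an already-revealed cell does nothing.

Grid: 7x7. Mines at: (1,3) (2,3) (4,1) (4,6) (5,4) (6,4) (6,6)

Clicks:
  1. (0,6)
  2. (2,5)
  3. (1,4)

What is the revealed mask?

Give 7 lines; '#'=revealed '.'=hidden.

Click 1 (0,6) count=0: revealed 12 new [(0,4) (0,5) (0,6) (1,4) (1,5) (1,6) (2,4) (2,5) (2,6) (3,4) (3,5) (3,6)] -> total=12
Click 2 (2,5) count=0: revealed 0 new [(none)] -> total=12
Click 3 (1,4) count=2: revealed 0 new [(none)] -> total=12

Answer: ....###
....###
....###
....###
.......
.......
.......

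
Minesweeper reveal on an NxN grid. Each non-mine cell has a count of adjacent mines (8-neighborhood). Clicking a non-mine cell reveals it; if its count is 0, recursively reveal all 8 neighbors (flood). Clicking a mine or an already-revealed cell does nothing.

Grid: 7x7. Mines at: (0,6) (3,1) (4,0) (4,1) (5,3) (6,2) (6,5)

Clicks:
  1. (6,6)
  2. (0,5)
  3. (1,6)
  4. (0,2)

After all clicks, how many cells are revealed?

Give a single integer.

Click 1 (6,6) count=1: revealed 1 new [(6,6)] -> total=1
Click 2 (0,5) count=1: revealed 1 new [(0,5)] -> total=2
Click 3 (1,6) count=1: revealed 1 new [(1,6)] -> total=3
Click 4 (0,2) count=0: revealed 31 new [(0,0) (0,1) (0,2) (0,3) (0,4) (1,0) (1,1) (1,2) (1,3) (1,4) (1,5) (2,0) (2,1) (2,2) (2,3) (2,4) (2,5) (2,6) (3,2) (3,3) (3,4) (3,5) (3,6) (4,2) (4,3) (4,4) (4,5) (4,6) (5,4) (5,5) (5,6)] -> total=34

Answer: 34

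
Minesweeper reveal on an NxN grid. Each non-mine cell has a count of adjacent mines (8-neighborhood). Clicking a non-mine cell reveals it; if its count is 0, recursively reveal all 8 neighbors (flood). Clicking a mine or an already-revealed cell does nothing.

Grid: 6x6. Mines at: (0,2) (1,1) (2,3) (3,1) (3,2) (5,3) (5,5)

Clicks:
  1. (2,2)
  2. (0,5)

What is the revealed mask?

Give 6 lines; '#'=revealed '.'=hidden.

Answer: ...###
...###
..#.##
....##
....##
......

Derivation:
Click 1 (2,2) count=4: revealed 1 new [(2,2)] -> total=1
Click 2 (0,5) count=0: revealed 12 new [(0,3) (0,4) (0,5) (1,3) (1,4) (1,5) (2,4) (2,5) (3,4) (3,5) (4,4) (4,5)] -> total=13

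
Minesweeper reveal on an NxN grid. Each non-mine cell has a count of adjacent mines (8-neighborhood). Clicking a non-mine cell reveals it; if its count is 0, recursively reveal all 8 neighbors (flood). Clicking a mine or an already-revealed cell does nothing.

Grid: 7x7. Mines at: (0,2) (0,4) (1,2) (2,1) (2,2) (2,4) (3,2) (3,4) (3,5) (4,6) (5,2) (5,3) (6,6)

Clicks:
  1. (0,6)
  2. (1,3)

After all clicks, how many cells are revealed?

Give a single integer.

Click 1 (0,6) count=0: revealed 6 new [(0,5) (0,6) (1,5) (1,6) (2,5) (2,6)] -> total=6
Click 2 (1,3) count=5: revealed 1 new [(1,3)] -> total=7

Answer: 7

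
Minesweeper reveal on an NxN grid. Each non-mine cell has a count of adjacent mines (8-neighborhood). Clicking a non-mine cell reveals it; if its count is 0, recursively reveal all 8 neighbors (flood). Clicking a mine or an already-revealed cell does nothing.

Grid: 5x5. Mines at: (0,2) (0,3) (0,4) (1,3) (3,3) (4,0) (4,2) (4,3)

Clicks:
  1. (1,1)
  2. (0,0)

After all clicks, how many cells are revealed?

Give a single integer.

Click 1 (1,1) count=1: revealed 1 new [(1,1)] -> total=1
Click 2 (0,0) count=0: revealed 10 new [(0,0) (0,1) (1,0) (1,2) (2,0) (2,1) (2,2) (3,0) (3,1) (3,2)] -> total=11

Answer: 11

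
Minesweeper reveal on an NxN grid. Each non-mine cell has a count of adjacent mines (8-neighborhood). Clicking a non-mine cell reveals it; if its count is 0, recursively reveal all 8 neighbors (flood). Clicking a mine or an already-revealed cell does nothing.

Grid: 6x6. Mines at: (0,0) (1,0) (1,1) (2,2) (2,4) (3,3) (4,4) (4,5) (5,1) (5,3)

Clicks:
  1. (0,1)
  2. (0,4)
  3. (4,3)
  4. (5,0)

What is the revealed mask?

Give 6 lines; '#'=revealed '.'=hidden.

Answer: .#####
..####
......
......
...#..
#.....

Derivation:
Click 1 (0,1) count=3: revealed 1 new [(0,1)] -> total=1
Click 2 (0,4) count=0: revealed 8 new [(0,2) (0,3) (0,4) (0,5) (1,2) (1,3) (1,4) (1,5)] -> total=9
Click 3 (4,3) count=3: revealed 1 new [(4,3)] -> total=10
Click 4 (5,0) count=1: revealed 1 new [(5,0)] -> total=11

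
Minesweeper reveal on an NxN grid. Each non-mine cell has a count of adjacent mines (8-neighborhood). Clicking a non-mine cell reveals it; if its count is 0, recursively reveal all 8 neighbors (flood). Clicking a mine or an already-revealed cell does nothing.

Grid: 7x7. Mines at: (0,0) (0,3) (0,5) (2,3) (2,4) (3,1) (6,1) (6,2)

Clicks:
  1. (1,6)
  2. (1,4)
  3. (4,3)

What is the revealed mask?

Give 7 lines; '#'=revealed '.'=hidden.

Answer: .......
....###
.....##
..#####
..#####
..#####
...####

Derivation:
Click 1 (1,6) count=1: revealed 1 new [(1,6)] -> total=1
Click 2 (1,4) count=4: revealed 1 new [(1,4)] -> total=2
Click 3 (4,3) count=0: revealed 22 new [(1,5) (2,5) (2,6) (3,2) (3,3) (3,4) (3,5) (3,6) (4,2) (4,3) (4,4) (4,5) (4,6) (5,2) (5,3) (5,4) (5,5) (5,6) (6,3) (6,4) (6,5) (6,6)] -> total=24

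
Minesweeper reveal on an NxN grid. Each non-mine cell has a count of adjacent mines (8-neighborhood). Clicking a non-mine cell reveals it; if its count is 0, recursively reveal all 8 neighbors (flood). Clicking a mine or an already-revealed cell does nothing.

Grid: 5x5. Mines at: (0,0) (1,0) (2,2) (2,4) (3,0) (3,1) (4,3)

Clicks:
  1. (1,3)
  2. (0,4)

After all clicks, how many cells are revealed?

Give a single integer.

Answer: 8

Derivation:
Click 1 (1,3) count=2: revealed 1 new [(1,3)] -> total=1
Click 2 (0,4) count=0: revealed 7 new [(0,1) (0,2) (0,3) (0,4) (1,1) (1,2) (1,4)] -> total=8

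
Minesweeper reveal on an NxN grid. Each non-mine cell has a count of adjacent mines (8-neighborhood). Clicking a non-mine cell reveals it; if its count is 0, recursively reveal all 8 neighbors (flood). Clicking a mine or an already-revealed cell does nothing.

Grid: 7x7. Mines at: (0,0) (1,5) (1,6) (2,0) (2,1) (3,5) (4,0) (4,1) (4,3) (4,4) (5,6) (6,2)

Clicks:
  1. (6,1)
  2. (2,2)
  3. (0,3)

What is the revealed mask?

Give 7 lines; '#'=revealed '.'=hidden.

Click 1 (6,1) count=1: revealed 1 new [(6,1)] -> total=1
Click 2 (2,2) count=1: revealed 1 new [(2,2)] -> total=2
Click 3 (0,3) count=0: revealed 13 new [(0,1) (0,2) (0,3) (0,4) (1,1) (1,2) (1,3) (1,4) (2,3) (2,4) (3,2) (3,3) (3,4)] -> total=15

Answer: .####..
.####..
..###..
..###..
.......
.......
.#.....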